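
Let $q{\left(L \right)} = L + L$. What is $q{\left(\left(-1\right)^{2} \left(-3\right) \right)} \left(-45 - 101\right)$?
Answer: $876$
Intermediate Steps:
$q{\left(L \right)} = 2 L$
$q{\left(\left(-1\right)^{2} \left(-3\right) \right)} \left(-45 - 101\right) = 2 \left(-1\right)^{2} \left(-3\right) \left(-45 - 101\right) = 2 \cdot 1 \left(-3\right) \left(-146\right) = 2 \left(-3\right) \left(-146\right) = \left(-6\right) \left(-146\right) = 876$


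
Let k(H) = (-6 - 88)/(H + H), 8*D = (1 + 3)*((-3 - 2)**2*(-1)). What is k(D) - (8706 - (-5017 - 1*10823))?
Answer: -613556/25 ≈ -24542.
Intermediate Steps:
D = -25/2 (D = ((1 + 3)*((-3 - 2)**2*(-1)))/8 = (4*((-5)**2*(-1)))/8 = (4*(25*(-1)))/8 = (4*(-25))/8 = (1/8)*(-100) = -25/2 ≈ -12.500)
k(H) = -47/H (k(H) = -94*1/(2*H) = -47/H)
k(D) - (8706 - (-5017 - 1*10823)) = -47/(-25/2) - (8706 - (-5017 - 1*10823)) = -47*(-2/25) - (8706 - (-5017 - 10823)) = 94/25 - (8706 - 1*(-15840)) = 94/25 - (8706 + 15840) = 94/25 - 1*24546 = 94/25 - 24546 = -613556/25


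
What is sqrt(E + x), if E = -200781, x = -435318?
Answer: I*sqrt(636099) ≈ 797.56*I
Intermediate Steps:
sqrt(E + x) = sqrt(-200781 - 435318) = sqrt(-636099) = I*sqrt(636099)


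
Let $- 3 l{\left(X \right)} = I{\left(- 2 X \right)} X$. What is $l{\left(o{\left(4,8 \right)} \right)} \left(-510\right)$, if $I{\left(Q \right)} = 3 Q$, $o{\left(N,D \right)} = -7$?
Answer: $-49980$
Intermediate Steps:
$l{\left(X \right)} = 2 X^{2}$ ($l{\left(X \right)} = - \frac{3 \left(- 2 X\right) X}{3} = - \frac{- 6 X X}{3} = - \frac{\left(-6\right) X^{2}}{3} = 2 X^{2}$)
$l{\left(o{\left(4,8 \right)} \right)} \left(-510\right) = 2 \left(-7\right)^{2} \left(-510\right) = 2 \cdot 49 \left(-510\right) = 98 \left(-510\right) = -49980$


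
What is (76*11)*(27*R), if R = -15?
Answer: -338580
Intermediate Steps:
(76*11)*(27*R) = (76*11)*(27*(-15)) = 836*(-405) = -338580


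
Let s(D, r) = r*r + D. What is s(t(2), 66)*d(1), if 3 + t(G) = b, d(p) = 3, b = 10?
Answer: 13089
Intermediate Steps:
t(G) = 7 (t(G) = -3 + 10 = 7)
s(D, r) = D + r² (s(D, r) = r² + D = D + r²)
s(t(2), 66)*d(1) = (7 + 66²)*3 = (7 + 4356)*3 = 4363*3 = 13089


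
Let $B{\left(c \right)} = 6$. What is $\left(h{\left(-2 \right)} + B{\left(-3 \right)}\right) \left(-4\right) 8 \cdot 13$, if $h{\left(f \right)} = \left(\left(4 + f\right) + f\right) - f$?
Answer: $-3328$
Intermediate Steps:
$h{\left(f \right)} = 4 + f$ ($h{\left(f \right)} = \left(4 + 2 f\right) - f = 4 + f$)
$\left(h{\left(-2 \right)} + B{\left(-3 \right)}\right) \left(-4\right) 8 \cdot 13 = \left(\left(4 - 2\right) + 6\right) \left(-4\right) 8 \cdot 13 = \left(2 + 6\right) \left(-4\right) 8 \cdot 13 = 8 \left(-4\right) 8 \cdot 13 = \left(-32\right) 8 \cdot 13 = \left(-256\right) 13 = -3328$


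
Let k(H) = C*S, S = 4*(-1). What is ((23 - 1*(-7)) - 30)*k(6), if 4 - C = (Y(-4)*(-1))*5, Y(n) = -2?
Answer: 0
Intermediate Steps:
C = -6 (C = 4 - (-2*(-1))*5 = 4 - 2*5 = 4 - 1*10 = 4 - 10 = -6)
S = -4
k(H) = 24 (k(H) = -6*(-4) = 24)
((23 - 1*(-7)) - 30)*k(6) = ((23 - 1*(-7)) - 30)*24 = ((23 + 7) - 30)*24 = (30 - 30)*24 = 0*24 = 0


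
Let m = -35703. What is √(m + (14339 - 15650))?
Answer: I*√37014 ≈ 192.39*I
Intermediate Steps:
√(m + (14339 - 15650)) = √(-35703 + (14339 - 15650)) = √(-35703 - 1311) = √(-37014) = I*√37014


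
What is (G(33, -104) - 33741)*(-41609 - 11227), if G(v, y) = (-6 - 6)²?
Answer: 1775131092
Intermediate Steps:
G(v, y) = 144 (G(v, y) = (-12)² = 144)
(G(33, -104) - 33741)*(-41609 - 11227) = (144 - 33741)*(-41609 - 11227) = -33597*(-52836) = 1775131092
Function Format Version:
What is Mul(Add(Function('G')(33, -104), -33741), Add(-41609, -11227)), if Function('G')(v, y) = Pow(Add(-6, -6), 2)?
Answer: 1775131092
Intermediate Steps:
Function('G')(v, y) = 144 (Function('G')(v, y) = Pow(-12, 2) = 144)
Mul(Add(Function('G')(33, -104), -33741), Add(-41609, -11227)) = Mul(Add(144, -33741), Add(-41609, -11227)) = Mul(-33597, -52836) = 1775131092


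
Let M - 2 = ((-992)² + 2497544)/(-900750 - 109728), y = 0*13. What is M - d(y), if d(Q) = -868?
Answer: 145939042/168413 ≈ 866.55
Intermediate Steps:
y = 0
M = -243442/168413 (M = 2 + ((-992)² + 2497544)/(-900750 - 109728) = 2 + (984064 + 2497544)/(-1010478) = 2 + 3481608*(-1/1010478) = 2 - 580268/168413 = -243442/168413 ≈ -1.4455)
M - d(y) = -243442/168413 - 1*(-868) = -243442/168413 + 868 = 145939042/168413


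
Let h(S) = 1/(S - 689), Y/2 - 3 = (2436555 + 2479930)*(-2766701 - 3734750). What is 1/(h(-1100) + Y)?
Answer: -1789/114368216452001097 ≈ -1.5642e-14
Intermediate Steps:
Y = -63928572639464 (Y = 6 + 2*((2436555 + 2479930)*(-2766701 - 3734750)) = 6 + 2*(4916485*(-6501451)) = 6 + 2*(-31964286319735) = 6 - 63928572639470 = -63928572639464)
h(S) = 1/(-689 + S)
1/(h(-1100) + Y) = 1/(1/(-689 - 1100) - 63928572639464) = 1/(1/(-1789) - 63928572639464) = 1/(-1/1789 - 63928572639464) = 1/(-114368216452001097/1789) = -1789/114368216452001097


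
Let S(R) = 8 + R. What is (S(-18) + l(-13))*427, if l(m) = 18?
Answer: 3416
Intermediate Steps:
(S(-18) + l(-13))*427 = ((8 - 18) + 18)*427 = (-10 + 18)*427 = 8*427 = 3416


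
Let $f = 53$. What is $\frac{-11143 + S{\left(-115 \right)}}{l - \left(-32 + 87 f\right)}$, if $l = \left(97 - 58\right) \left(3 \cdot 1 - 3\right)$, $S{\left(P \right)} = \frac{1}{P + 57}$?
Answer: $\frac{646295}{265582} \approx 2.4335$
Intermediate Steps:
$S{\left(P \right)} = \frac{1}{57 + P}$
$l = 0$ ($l = 39 \left(3 - 3\right) = 39 \cdot 0 = 0$)
$\frac{-11143 + S{\left(-115 \right)}}{l - \left(-32 + 87 f\right)} = \frac{-11143 + \frac{1}{57 - 115}}{0 + \left(32 - 4611\right)} = \frac{-11143 + \frac{1}{-58}}{0 + \left(32 - 4611\right)} = \frac{-11143 - \frac{1}{58}}{0 - 4579} = - \frac{646295}{58 \left(-4579\right)} = \left(- \frac{646295}{58}\right) \left(- \frac{1}{4579}\right) = \frac{646295}{265582}$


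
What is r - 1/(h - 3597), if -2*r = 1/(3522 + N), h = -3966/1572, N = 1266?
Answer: 223691/1290126600 ≈ 0.00017339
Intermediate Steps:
h = -661/262 (h = -3966*1/1572 = -661/262 ≈ -2.5229)
r = -1/9576 (r = -1/(2*(3522 + 1266)) = -½/4788 = -½*1/4788 = -1/9576 ≈ -0.00010443)
r - 1/(h - 3597) = -1/9576 - 1/(-661/262 - 3597) = -1/9576 - 1/(-943075/262) = -1/9576 - 1*(-262/943075) = -1/9576 + 262/943075 = 223691/1290126600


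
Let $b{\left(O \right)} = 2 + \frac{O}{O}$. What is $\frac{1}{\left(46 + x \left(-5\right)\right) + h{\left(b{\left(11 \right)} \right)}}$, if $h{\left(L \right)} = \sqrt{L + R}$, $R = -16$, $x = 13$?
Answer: $- \frac{19}{374} - \frac{i \sqrt{13}}{374} \approx -0.050802 - 0.0096405 i$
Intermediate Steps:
$b{\left(O \right)} = 3$ ($b{\left(O \right)} = 2 + 1 = 3$)
$h{\left(L \right)} = \sqrt{-16 + L}$ ($h{\left(L \right)} = \sqrt{L - 16} = \sqrt{-16 + L}$)
$\frac{1}{\left(46 + x \left(-5\right)\right) + h{\left(b{\left(11 \right)} \right)}} = \frac{1}{\left(46 + 13 \left(-5\right)\right) + \sqrt{-16 + 3}} = \frac{1}{\left(46 - 65\right) + \sqrt{-13}} = \frac{1}{-19 + i \sqrt{13}}$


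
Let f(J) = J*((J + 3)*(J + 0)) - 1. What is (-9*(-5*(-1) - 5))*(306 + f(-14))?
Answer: 0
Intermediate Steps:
f(J) = -1 + J**2*(3 + J) (f(J) = J*((3 + J)*J) - 1 = J*(J*(3 + J)) - 1 = J**2*(3 + J) - 1 = -1 + J**2*(3 + J))
(-9*(-5*(-1) - 5))*(306 + f(-14)) = (-9*(-5*(-1) - 5))*(306 + (-1 + (-14)**3 + 3*(-14)**2)) = (-9*(5 - 5))*(306 + (-1 - 2744 + 3*196)) = (-9*0)*(306 + (-1 - 2744 + 588)) = 0*(306 - 2157) = 0*(-1851) = 0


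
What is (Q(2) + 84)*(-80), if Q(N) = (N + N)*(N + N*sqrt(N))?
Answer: -7360 - 640*sqrt(2) ≈ -8265.1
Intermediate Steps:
Q(N) = 2*N*(N + N**(3/2)) (Q(N) = (2*N)*(N + N**(3/2)) = 2*N*(N + N**(3/2)))
(Q(2) + 84)*(-80) = ((2*2**2 + 2*2**(5/2)) + 84)*(-80) = ((2*4 + 2*(4*sqrt(2))) + 84)*(-80) = ((8 + 8*sqrt(2)) + 84)*(-80) = (92 + 8*sqrt(2))*(-80) = -7360 - 640*sqrt(2)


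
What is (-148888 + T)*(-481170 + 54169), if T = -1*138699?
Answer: 122799936587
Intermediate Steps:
T = -138699
(-148888 + T)*(-481170 + 54169) = (-148888 - 138699)*(-481170 + 54169) = -287587*(-427001) = 122799936587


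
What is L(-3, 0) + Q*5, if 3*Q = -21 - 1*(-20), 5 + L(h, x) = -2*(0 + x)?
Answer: -20/3 ≈ -6.6667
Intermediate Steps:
L(h, x) = -5 - 2*x (L(h, x) = -5 - 2*(0 + x) = -5 - 2*x)
Q = -1/3 (Q = (-21 - 1*(-20))/3 = (-21 + 20)/3 = (1/3)*(-1) = -1/3 ≈ -0.33333)
L(-3, 0) + Q*5 = (-5 - 2*0) - 1/3*5 = (-5 + 0) - 5/3 = -5 - 5/3 = -20/3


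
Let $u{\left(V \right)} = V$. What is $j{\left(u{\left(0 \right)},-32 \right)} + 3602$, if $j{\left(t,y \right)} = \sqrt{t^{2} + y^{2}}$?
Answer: $3634$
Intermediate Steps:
$j{\left(u{\left(0 \right)},-32 \right)} + 3602 = \sqrt{0^{2} + \left(-32\right)^{2}} + 3602 = \sqrt{0 + 1024} + 3602 = \sqrt{1024} + 3602 = 32 + 3602 = 3634$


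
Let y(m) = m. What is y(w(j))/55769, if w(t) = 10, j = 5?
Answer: 10/55769 ≈ 0.00017931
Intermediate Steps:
y(w(j))/55769 = 10/55769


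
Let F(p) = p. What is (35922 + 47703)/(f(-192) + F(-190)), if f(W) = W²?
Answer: 83625/36674 ≈ 2.2802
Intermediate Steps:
(35922 + 47703)/(f(-192) + F(-190)) = (35922 + 47703)/((-192)² - 190) = 83625/(36864 - 190) = 83625/36674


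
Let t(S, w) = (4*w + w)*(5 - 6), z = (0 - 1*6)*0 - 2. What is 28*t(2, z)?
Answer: 280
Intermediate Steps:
z = -2 (z = (0 - 6)*0 - 2 = -6*0 - 2 = 0 - 2 = -2)
t(S, w) = -5*w (t(S, w) = (5*w)*(-1) = -5*w)
28*t(2, z) = 28*(-5*(-2)) = 28*10 = 280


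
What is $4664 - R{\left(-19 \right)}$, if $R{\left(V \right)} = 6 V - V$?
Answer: $4759$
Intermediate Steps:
$R{\left(V \right)} = 5 V$
$4664 - R{\left(-19 \right)} = 4664 - 5 \left(-19\right) = 4664 - -95 = 4664 + 95 = 4759$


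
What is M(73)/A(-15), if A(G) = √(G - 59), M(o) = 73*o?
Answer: -5329*I*√74/74 ≈ -619.48*I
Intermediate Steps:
A(G) = √(-59 + G)
M(73)/A(-15) = (73*73)/(√(-59 - 15)) = 5329/(√(-74)) = 5329/((I*√74)) = 5329*(-I*√74/74) = -5329*I*√74/74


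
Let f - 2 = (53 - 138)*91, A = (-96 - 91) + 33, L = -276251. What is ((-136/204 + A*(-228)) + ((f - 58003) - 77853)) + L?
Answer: -1154186/3 ≈ -3.8473e+5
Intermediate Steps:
A = -154 (A = -187 + 33 = -154)
f = -7733 (f = 2 + (53 - 138)*91 = 2 - 85*91 = 2 - 7735 = -7733)
((-136/204 + A*(-228)) + ((f - 58003) - 77853)) + L = ((-136/204 - 154*(-228)) + ((-7733 - 58003) - 77853)) - 276251 = ((-136*1/204 + 35112) + (-65736 - 77853)) - 276251 = ((-⅔ + 35112) - 143589) - 276251 = (105334/3 - 143589) - 276251 = -325433/3 - 276251 = -1154186/3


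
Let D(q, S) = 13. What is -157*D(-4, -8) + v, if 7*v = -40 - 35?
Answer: -14362/7 ≈ -2051.7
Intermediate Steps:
v = -75/7 (v = (-40 - 35)/7 = (⅐)*(-75) = -75/7 ≈ -10.714)
-157*D(-4, -8) + v = -157*13 - 75/7 = -2041 - 75/7 = -14362/7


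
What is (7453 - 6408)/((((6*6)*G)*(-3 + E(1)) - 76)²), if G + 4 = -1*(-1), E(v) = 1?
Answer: 209/3920 ≈ 0.053316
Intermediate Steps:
G = -3 (G = -4 - 1*(-1) = -4 + 1 = -3)
(7453 - 6408)/((((6*6)*G)*(-3 + E(1)) - 76)²) = (7453 - 6408)/((((6*6)*(-3))*(-3 + 1) - 76)²) = 1045/(((36*(-3))*(-2) - 76)²) = 1045/((-108*(-2) - 76)²) = 1045/((216 - 76)²) = 1045/(140²) = 1045/19600 = 1045*(1/19600) = 209/3920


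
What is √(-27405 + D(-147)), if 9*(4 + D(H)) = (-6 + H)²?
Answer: 2*I*√6202 ≈ 157.51*I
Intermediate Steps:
D(H) = -4 + (-6 + H)²/9
√(-27405 + D(-147)) = √(-27405 + (⅑)*(-147)*(-12 - 147)) = √(-27405 + (⅑)*(-147)*(-159)) = √(-27405 + 2597) = √(-24808) = 2*I*√6202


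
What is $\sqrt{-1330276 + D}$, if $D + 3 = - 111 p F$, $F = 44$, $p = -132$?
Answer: $i \sqrt{685591} \approx 828.0 i$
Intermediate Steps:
$D = 644685$ ($D = -3 + \left(-111\right) \left(-132\right) 44 = -3 + 14652 \cdot 44 = -3 + 644688 = 644685$)
$\sqrt{-1330276 + D} = \sqrt{-1330276 + 644685} = \sqrt{-685591} = i \sqrt{685591}$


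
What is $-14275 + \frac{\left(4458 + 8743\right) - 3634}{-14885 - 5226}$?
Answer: $- \frac{287094092}{20111} \approx -14275.0$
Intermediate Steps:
$-14275 + \frac{\left(4458 + 8743\right) - 3634}{-14885 - 5226} = -14275 + \frac{13201 - 3634}{-20111} = -14275 + 9567 \left(- \frac{1}{20111}\right) = -14275 - \frac{9567}{20111} = - \frac{287094092}{20111}$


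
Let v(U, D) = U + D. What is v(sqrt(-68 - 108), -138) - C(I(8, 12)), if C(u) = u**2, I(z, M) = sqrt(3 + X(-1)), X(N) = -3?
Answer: -138 + 4*I*sqrt(11) ≈ -138.0 + 13.266*I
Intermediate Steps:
I(z, M) = 0 (I(z, M) = sqrt(3 - 3) = sqrt(0) = 0)
v(U, D) = D + U
v(sqrt(-68 - 108), -138) - C(I(8, 12)) = (-138 + sqrt(-68 - 108)) - 1*0**2 = (-138 + sqrt(-176)) - 1*0 = (-138 + 4*I*sqrt(11)) + 0 = -138 + 4*I*sqrt(11)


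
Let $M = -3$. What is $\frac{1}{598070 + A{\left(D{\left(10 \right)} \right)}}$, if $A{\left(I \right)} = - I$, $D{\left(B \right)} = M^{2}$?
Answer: $\frac{1}{598061} \approx 1.6721 \cdot 10^{-6}$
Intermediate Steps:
$D{\left(B \right)} = 9$ ($D{\left(B \right)} = \left(-3\right)^{2} = 9$)
$\frac{1}{598070 + A{\left(D{\left(10 \right)} \right)}} = \frac{1}{598070 - 9} = \frac{1}{598061}$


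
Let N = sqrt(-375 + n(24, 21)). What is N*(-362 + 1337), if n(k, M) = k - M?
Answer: 1950*I*sqrt(93) ≈ 18805.0*I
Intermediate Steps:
N = 2*I*sqrt(93) (N = sqrt(-375 + (24 - 1*21)) = sqrt(-375 + (24 - 21)) = sqrt(-375 + 3) = sqrt(-372) = 2*I*sqrt(93) ≈ 19.287*I)
N*(-362 + 1337) = (2*I*sqrt(93))*(-362 + 1337) = (2*I*sqrt(93))*975 = 1950*I*sqrt(93)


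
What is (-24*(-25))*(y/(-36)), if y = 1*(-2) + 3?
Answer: -50/3 ≈ -16.667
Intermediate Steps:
y = 1 (y = -2 + 3 = 1)
(-24*(-25))*(y/(-36)) = (-24*(-25))*(1/(-36)) = 600*(1*(-1/36)) = 600*(-1/36) = -50/3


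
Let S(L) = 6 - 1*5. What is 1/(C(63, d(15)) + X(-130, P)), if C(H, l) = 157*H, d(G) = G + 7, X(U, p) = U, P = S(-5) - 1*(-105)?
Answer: 1/9761 ≈ 0.00010245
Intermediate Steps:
S(L) = 1 (S(L) = 6 - 5 = 1)
P = 106 (P = 1 - 1*(-105) = 1 + 105 = 106)
d(G) = 7 + G
1/(C(63, d(15)) + X(-130, P)) = 1/(157*63 - 130) = 1/(9891 - 130) = 1/9761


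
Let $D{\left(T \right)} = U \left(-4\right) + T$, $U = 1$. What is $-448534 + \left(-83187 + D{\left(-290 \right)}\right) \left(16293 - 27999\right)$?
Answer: $976780052$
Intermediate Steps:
$D{\left(T \right)} = -4 + T$ ($D{\left(T \right)} = 1 \left(-4\right) + T = -4 + T$)
$-448534 + \left(-83187 + D{\left(-290 \right)}\right) \left(16293 - 27999\right) = -448534 + \left(-83187 - 294\right) \left(16293 - 27999\right) = -448534 + \left(-83187 - 294\right) \left(-11706\right) = -448534 - -977228586 = -448534 + 977228586 = 976780052$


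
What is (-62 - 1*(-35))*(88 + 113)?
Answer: -5427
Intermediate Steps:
(-62 - 1*(-35))*(88 + 113) = (-62 + 35)*201 = -27*201 = -5427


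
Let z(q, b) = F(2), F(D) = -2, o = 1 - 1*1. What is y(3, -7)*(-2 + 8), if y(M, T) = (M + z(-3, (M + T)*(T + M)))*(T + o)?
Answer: -42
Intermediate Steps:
o = 0 (o = 1 - 1 = 0)
z(q, b) = -2
y(M, T) = T*(-2 + M) (y(M, T) = (M - 2)*(T + 0) = (-2 + M)*T = T*(-2 + M))
y(3, -7)*(-2 + 8) = (-7*(-2 + 3))*(-2 + 8) = -7*1*6 = -7*6 = -42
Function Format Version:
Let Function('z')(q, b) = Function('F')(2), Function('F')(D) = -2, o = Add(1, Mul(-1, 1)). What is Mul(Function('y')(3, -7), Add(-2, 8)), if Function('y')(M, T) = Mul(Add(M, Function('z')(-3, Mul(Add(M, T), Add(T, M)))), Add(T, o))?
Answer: -42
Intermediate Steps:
o = 0 (o = Add(1, -1) = 0)
Function('z')(q, b) = -2
Function('y')(M, T) = Mul(T, Add(-2, M)) (Function('y')(M, T) = Mul(Add(M, -2), Add(T, 0)) = Mul(Add(-2, M), T) = Mul(T, Add(-2, M)))
Mul(Function('y')(3, -7), Add(-2, 8)) = Mul(Mul(-7, Add(-2, 3)), Add(-2, 8)) = Mul(Mul(-7, 1), 6) = Mul(-7, 6) = -42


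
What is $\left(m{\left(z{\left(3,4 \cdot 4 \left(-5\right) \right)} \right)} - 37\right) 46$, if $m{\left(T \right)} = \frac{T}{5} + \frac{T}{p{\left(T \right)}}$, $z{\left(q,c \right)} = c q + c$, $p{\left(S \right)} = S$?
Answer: $-4600$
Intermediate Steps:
$z{\left(q,c \right)} = c + c q$
$m{\left(T \right)} = 1 + \frac{T}{5}$ ($m{\left(T \right)} = \frac{T}{5} + \frac{T}{T} = T \frac{1}{5} + 1 = \frac{T}{5} + 1 = 1 + \frac{T}{5}$)
$\left(m{\left(z{\left(3,4 \cdot 4 \left(-5\right) \right)} \right)} - 37\right) 46 = \left(\left(1 + \frac{4 \cdot 4 \left(-5\right) \left(1 + 3\right)}{5}\right) - 37\right) 46 = \left(\left(1 + \frac{16 \left(-5\right) 4}{5}\right) - 37\right) 46 = \left(\left(1 + \frac{\left(-80\right) 4}{5}\right) - 37\right) 46 = \left(\left(1 + \frac{1}{5} \left(-320\right)\right) - 37\right) 46 = \left(\left(1 - 64\right) - 37\right) 46 = \left(-63 - 37\right) 46 = \left(-100\right) 46 = -4600$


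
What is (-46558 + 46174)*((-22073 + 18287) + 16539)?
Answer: -4897152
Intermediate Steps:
(-46558 + 46174)*((-22073 + 18287) + 16539) = -384*(-3786 + 16539) = -384*12753 = -4897152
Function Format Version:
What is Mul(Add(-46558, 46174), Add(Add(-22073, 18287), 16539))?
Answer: -4897152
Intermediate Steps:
Mul(Add(-46558, 46174), Add(Add(-22073, 18287), 16539)) = Mul(-384, Add(-3786, 16539)) = Mul(-384, 12753) = -4897152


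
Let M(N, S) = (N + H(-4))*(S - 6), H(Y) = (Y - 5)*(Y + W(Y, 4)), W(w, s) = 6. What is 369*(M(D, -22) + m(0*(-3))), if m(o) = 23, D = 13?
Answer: 60147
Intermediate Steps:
H(Y) = (-5 + Y)*(6 + Y) (H(Y) = (Y - 5)*(Y + 6) = (-5 + Y)*(6 + Y))
M(N, S) = (-18 + N)*(-6 + S) (M(N, S) = (N + (-30 - 4 + (-4)²))*(S - 6) = (N + (-30 - 4 + 16))*(-6 + S) = (N - 18)*(-6 + S) = (-18 + N)*(-6 + S))
369*(M(D, -22) + m(0*(-3))) = 369*((108 - 18*(-22) - 6*13 + 13*(-22)) + 23) = 369*((108 + 396 - 78 - 286) + 23) = 369*(140 + 23) = 369*163 = 60147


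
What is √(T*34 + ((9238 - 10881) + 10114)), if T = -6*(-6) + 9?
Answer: √10001 ≈ 100.01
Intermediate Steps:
T = 45 (T = 36 + 9 = 45)
√(T*34 + ((9238 - 10881) + 10114)) = √(45*34 + ((9238 - 10881) + 10114)) = √(1530 + (-1643 + 10114)) = √(1530 + 8471) = √10001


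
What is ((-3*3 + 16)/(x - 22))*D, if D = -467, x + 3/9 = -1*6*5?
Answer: 9807/157 ≈ 62.465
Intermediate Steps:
x = -91/3 (x = -1/3 - 1*6*5 = -1/3 - 6*5 = -1/3 - 30 = -91/3 ≈ -30.333)
((-3*3 + 16)/(x - 22))*D = ((-3*3 + 16)/(-91/3 - 22))*(-467) = ((-9 + 16)/(-157/3))*(-467) = (7*(-3/157))*(-467) = -21/157*(-467) = 9807/157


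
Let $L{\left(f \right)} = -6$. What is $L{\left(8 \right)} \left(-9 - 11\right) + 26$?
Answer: $146$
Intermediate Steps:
$L{\left(8 \right)} \left(-9 - 11\right) + 26 = - 6 \left(-9 - 11\right) + 26 = \left(-6\right) \left(-20\right) + 26 = 120 + 26 = 146$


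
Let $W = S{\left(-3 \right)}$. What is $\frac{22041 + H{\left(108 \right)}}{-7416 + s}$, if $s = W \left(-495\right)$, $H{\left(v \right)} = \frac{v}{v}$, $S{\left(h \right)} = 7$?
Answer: $- \frac{22042}{10881} \approx -2.0257$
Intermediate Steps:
$H{\left(v \right)} = 1$
$W = 7$
$s = -3465$ ($s = 7 \left(-495\right) = -3465$)
$\frac{22041 + H{\left(108 \right)}}{-7416 + s} = \frac{22041 + 1}{-7416 - 3465} = \frac{22042}{-10881} = 22042 \left(- \frac{1}{10881}\right) = - \frac{22042}{10881}$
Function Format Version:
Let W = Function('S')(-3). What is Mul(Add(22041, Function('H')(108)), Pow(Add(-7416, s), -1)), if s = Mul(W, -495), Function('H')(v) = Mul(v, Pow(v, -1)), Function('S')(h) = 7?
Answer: Rational(-22042, 10881) ≈ -2.0257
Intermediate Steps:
Function('H')(v) = 1
W = 7
s = -3465 (s = Mul(7, -495) = -3465)
Mul(Add(22041, Function('H')(108)), Pow(Add(-7416, s), -1)) = Mul(Add(22041, 1), Pow(Add(-7416, -3465), -1)) = Mul(22042, Pow(-10881, -1)) = Mul(22042, Rational(-1, 10881)) = Rational(-22042, 10881)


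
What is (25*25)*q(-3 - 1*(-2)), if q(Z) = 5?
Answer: 3125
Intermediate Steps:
(25*25)*q(-3 - 1*(-2)) = (25*25)*5 = 625*5 = 3125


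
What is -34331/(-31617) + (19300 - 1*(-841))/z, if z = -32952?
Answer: 164825705/347281128 ≈ 0.47462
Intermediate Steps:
-34331/(-31617) + (19300 - 1*(-841))/z = -34331/(-31617) + (19300 - 1*(-841))/(-32952) = -34331*(-1/31617) + (19300 + 841)*(-1/32952) = 34331/31617 + 20141*(-1/32952) = 34331/31617 - 20141/32952 = 164825705/347281128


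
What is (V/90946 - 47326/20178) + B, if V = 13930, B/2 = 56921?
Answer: 52227096518960/458777097 ≈ 1.1384e+5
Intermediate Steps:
B = 113842 (B = 2*56921 = 113842)
(V/90946 - 47326/20178) + B = (13930/90946 - 47326/20178) + 113842 = (13930*(1/90946) - 47326*1/20178) + 113842 = (6965/45473 - 23663/10089) + 113842 = -1005757714/458777097 + 113842 = 52227096518960/458777097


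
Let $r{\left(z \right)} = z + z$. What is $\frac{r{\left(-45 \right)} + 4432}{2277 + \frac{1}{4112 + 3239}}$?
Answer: $\frac{1227617}{643778} \approx 1.9069$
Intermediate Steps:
$r{\left(z \right)} = 2 z$
$\frac{r{\left(-45 \right)} + 4432}{2277 + \frac{1}{4112 + 3239}} = \frac{2 \left(-45\right) + 4432}{2277 + \frac{1}{4112 + 3239}} = \frac{-90 + 4432}{2277 + \frac{1}{7351}} = \frac{4342}{2277 + \frac{1}{7351}} = \frac{4342}{\frac{16738228}{7351}} = 4342 \cdot \frac{7351}{16738228} = \frac{1227617}{643778}$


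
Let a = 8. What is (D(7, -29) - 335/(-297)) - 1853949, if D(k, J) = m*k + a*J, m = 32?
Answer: -550624894/297 ≈ -1.8540e+6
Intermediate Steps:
D(k, J) = 8*J + 32*k (D(k, J) = 32*k + 8*J = 8*J + 32*k)
(D(7, -29) - 335/(-297)) - 1853949 = ((8*(-29) + 32*7) - 335/(-297)) - 1853949 = ((-232 + 224) - 1/297*(-335)) - 1853949 = (-8 + 335/297) - 1853949 = -2041/297 - 1853949 = -550624894/297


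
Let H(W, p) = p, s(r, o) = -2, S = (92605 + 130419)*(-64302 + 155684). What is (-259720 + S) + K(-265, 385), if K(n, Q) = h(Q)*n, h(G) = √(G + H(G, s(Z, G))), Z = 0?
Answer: 20380119448 - 265*√383 ≈ 2.0380e+10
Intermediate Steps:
S = 20380379168 (S = 223024*91382 = 20380379168)
h(G) = √(-2 + G) (h(G) = √(G - 2) = √(-2 + G))
K(n, Q) = n*√(-2 + Q) (K(n, Q) = √(-2 + Q)*n = n*√(-2 + Q))
(-259720 + S) + K(-265, 385) = (-259720 + 20380379168) - 265*√(-2 + 385) = 20380119448 - 265*√383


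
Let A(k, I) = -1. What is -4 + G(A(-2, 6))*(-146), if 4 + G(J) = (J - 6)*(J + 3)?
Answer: 2624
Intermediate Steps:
G(J) = -4 + (-6 + J)*(3 + J) (G(J) = -4 + (J - 6)*(J + 3) = -4 + (-6 + J)*(3 + J))
-4 + G(A(-2, 6))*(-146) = -4 + (-22 + (-1)² - 3*(-1))*(-146) = -4 + (-22 + 1 + 3)*(-146) = -4 - 18*(-146) = -4 + 2628 = 2624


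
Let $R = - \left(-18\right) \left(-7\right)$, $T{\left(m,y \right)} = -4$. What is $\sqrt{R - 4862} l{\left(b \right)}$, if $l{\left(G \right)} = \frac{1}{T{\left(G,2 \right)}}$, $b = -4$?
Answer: $- \frac{i \sqrt{1247}}{2} \approx - 17.656 i$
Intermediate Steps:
$R = -126$ ($R = \left(-1\right) 126 = -126$)
$l{\left(G \right)} = - \frac{1}{4}$ ($l{\left(G \right)} = \frac{1}{-4} = - \frac{1}{4}$)
$\sqrt{R - 4862} l{\left(b \right)} = \sqrt{-126 - 4862} \left(- \frac{1}{4}\right) = \sqrt{-4988} \left(- \frac{1}{4}\right) = 2 i \sqrt{1247} \left(- \frac{1}{4}\right) = - \frac{i \sqrt{1247}}{2}$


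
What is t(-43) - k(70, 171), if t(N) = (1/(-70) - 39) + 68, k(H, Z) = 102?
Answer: -5111/70 ≈ -73.014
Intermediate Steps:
t(N) = 2029/70 (t(N) = (-1/70 - 39) + 68 = -2731/70 + 68 = 2029/70)
t(-43) - k(70, 171) = 2029/70 - 1*102 = 2029/70 - 102 = -5111/70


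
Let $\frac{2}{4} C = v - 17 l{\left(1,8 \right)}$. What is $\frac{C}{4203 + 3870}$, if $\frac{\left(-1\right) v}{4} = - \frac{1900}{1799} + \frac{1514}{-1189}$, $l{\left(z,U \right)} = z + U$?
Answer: $- \frac{614675078}{17268235803} \approx -0.035596$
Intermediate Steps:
$l{\left(z,U \right)} = U + z$
$v = \frac{19931144}{2139011}$ ($v = - 4 \left(- \frac{1900}{1799} + \frac{1514}{-1189}\right) = - 4 \left(\left(-1900\right) \frac{1}{1799} + 1514 \left(- \frac{1}{1189}\right)\right) = - 4 \left(- \frac{1900}{1799} - \frac{1514}{1189}\right) = \left(-4\right) \left(- \frac{4982786}{2139011}\right) = \frac{19931144}{2139011} \approx 9.3179$)
$C = - \frac{614675078}{2139011}$ ($C = 2 \left(\frac{19931144}{2139011} - 17 \left(8 + 1\right)\right) = 2 \left(\frac{19931144}{2139011} - 153\right) = 2 \left(- \frac{307337539}{2139011}\right) = - \frac{614675078}{2139011} \approx -287.36$)
$\frac{C}{4203 + 3870} = - \frac{614675078}{2139011 \left(4203 + 3870\right)} = - \frac{614675078}{2139011 \cdot 8073} = \left(- \frac{614675078}{2139011}\right) \frac{1}{8073} = - \frac{614675078}{17268235803}$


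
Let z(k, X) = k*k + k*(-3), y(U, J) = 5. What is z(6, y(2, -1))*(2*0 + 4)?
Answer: 72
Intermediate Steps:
z(k, X) = k² - 3*k
z(6, y(2, -1))*(2*0 + 4) = (6*(-3 + 6))*(2*0 + 4) = (6*3)*(0 + 4) = 18*4 = 72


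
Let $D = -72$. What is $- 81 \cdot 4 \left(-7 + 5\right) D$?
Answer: $-46656$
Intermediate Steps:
$- 81 \cdot 4 \left(-7 + 5\right) D = - 81 \cdot 4 \left(-7 + 5\right) \left(-72\right) = - 81 \cdot 4 \left(-2\right) \left(-72\right) = \left(-81\right) \left(-8\right) \left(-72\right) = 648 \left(-72\right) = -46656$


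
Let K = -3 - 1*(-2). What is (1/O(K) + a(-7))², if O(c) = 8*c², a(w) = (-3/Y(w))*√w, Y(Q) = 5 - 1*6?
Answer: -4031/64 + 3*I*√7/4 ≈ -62.984 + 1.9843*I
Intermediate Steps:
Y(Q) = -1 (Y(Q) = 5 - 6 = -1)
a(w) = 3*√w (a(w) = (-3/(-1))*√w = (-3*(-1))*√w = 3*√w)
K = -1 (K = -3 + 2 = -1)
(1/O(K) + a(-7))² = (1/(8*(-1)²) + 3*√(-7))² = (1/(8*1) + 3*(I*√7))² = (1/8 + 3*I*√7)² = (⅛ + 3*I*√7)²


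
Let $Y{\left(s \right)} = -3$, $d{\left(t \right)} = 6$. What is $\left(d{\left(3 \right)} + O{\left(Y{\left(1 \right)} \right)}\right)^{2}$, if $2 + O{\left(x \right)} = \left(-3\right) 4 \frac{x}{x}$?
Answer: $64$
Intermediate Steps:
$O{\left(x \right)} = -14$ ($O{\left(x \right)} = -2 + \left(-3\right) 4 \frac{x}{x} = -2 - 12 = -14$)
$\left(d{\left(3 \right)} + O{\left(Y{\left(1 \right)} \right)}\right)^{2} = \left(6 - 14\right)^{2} = \left(-8\right)^{2} = 64$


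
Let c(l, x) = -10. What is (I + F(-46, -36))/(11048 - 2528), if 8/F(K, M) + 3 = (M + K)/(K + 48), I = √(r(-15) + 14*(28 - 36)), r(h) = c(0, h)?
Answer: -1/46860 + I*√122/8520 ≈ -2.134e-5 + 0.0012964*I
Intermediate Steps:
r(h) = -10
I = I*√122 (I = √(-10 + 14*(28 - 36)) = √(-10 + 14*(-8)) = √(-10 - 112) = √(-122) = I*√122 ≈ 11.045*I)
F(K, M) = 8/(-3 + (K + M)/(48 + K)) (F(K, M) = 8/(-3 + (M + K)/(K + 48)) = 8/(-3 + (K + M)/(48 + K)))
(I + F(-46, -36))/(11048 - 2528) = (I*√122 + 8*(-48 - 1*(-46))/(144 - 1*(-36) + 2*(-46)))/(11048 - 2528) = (I*√122 + 8*(-48 + 46)/(144 + 36 - 92))/8520 = (I*√122 + 8*(-2)/88)*(1/8520) = (I*√122 + 8*(1/88)*(-2))*(1/8520) = (I*√122 - 2/11)*(1/8520) = (-2/11 + I*√122)*(1/8520) = -1/46860 + I*√122/8520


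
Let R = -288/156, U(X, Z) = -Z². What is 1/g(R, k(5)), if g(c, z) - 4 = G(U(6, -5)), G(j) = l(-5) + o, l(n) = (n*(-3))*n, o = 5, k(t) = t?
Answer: -1/66 ≈ -0.015152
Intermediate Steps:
R = -24/13 (R = -288*1/156 = -24/13 ≈ -1.8462)
l(n) = -3*n² (l(n) = (-3*n)*n = -3*n²)
G(j) = -70 (G(j) = -3*(-5)² + 5 = -3*25 + 5 = -75 + 5 = -70)
g(c, z) = -66 (g(c, z) = 4 - 70 = -66)
1/g(R, k(5)) = 1/(-66) = -1/66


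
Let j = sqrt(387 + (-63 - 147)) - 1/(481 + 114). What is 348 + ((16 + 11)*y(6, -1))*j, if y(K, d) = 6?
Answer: 206898/595 + 162*sqrt(177) ≈ 2503.0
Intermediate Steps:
j = -1/595 + sqrt(177) (j = sqrt(387 - 210) - 1/595 = sqrt(177) - 1*1/595 = sqrt(177) - 1/595 = -1/595 + sqrt(177) ≈ 13.302)
348 + ((16 + 11)*y(6, -1))*j = 348 + ((16 + 11)*6)*(-1/595 + sqrt(177)) = 348 + (27*6)*(-1/595 + sqrt(177)) = 348 + 162*(-1/595 + sqrt(177)) = 348 + (-162/595 + 162*sqrt(177)) = 206898/595 + 162*sqrt(177)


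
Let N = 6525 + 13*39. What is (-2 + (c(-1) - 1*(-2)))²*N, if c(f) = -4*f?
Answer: 112512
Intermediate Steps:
N = 7032 (N = 6525 + 507 = 7032)
(-2 + (c(-1) - 1*(-2)))²*N = (-2 + (-4*(-1) - 1*(-2)))²*7032 = (-2 + (4 + 2))²*7032 = (-2 + 6)²*7032 = 4²*7032 = 16*7032 = 112512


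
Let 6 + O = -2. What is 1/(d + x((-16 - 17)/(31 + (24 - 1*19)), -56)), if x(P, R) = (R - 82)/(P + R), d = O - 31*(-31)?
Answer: 683/652555 ≈ 0.0010467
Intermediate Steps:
O = -8 (O = -6 - 2 = -8)
d = 953 (d = -8 - 31*(-31) = -8 + 961 = 953)
x(P, R) = (-82 + R)/(P + R)
1/(d + x((-16 - 17)/(31 + (24 - 1*19)), -56)) = 1/(953 + (-82 - 56)/((-16 - 17)/(31 + (24 - 1*19)) - 56)) = 1/(953 - 138/(-33/(31 + (24 - 19)) - 56)) = 1/(953 - 138/(-33/(31 + 5) - 56)) = 1/(953 - 138/(-33/36 - 56)) = 1/(953 - 138/(-33*1/36 - 56)) = 1/(953 - 138/(-11/12 - 56)) = 1/(953 - 138/(-683/12)) = 1/(953 - 12/683*(-138)) = 1/(953 + 1656/683) = 1/(652555/683) = 683/652555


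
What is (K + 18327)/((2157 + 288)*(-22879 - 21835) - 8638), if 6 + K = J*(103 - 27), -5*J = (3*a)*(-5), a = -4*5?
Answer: -1251/9939488 ≈ -0.00012586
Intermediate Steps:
a = -20
J = -60 (J = -3*(-20)*(-5)/5 = -(-12)*(-5) = -⅕*300 = -60)
K = -4566 (K = -6 - 60*(103 - 27) = -6 - 60*76 = -6 - 4560 = -4566)
(K + 18327)/((2157 + 288)*(-22879 - 21835) - 8638) = (-4566 + 18327)/((2157 + 288)*(-22879 - 21835) - 8638) = 13761/(2445*(-44714) - 8638) = 13761/(-109325730 - 8638) = 13761/(-109334368) = 13761*(-1/109334368) = -1251/9939488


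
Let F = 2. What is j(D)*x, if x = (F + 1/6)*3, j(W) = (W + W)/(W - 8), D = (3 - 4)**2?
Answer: -13/7 ≈ -1.8571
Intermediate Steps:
D = 1 (D = (-1)**2 = 1)
j(W) = 2*W/(-8 + W) (j(W) = (2*W)/(-8 + W) = 2*W/(-8 + W))
x = 13/2 (x = (2 + 1/6)*3 = (13/6)*3 = 13/2 ≈ 6.5000)
j(D)*x = (2*1/(-8 + 1))*(13/2) = (2*1/(-7))*(13/2) = (2*1*(-1/7))*(13/2) = -2/7*13/2 = -13/7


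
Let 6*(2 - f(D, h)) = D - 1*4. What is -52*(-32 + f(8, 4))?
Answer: 4784/3 ≈ 1594.7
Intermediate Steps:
f(D, h) = 8/3 - D/6 (f(D, h) = 2 - (D - 1*4)/6 = 2 - (D - 4)/6 = 2 - (-4 + D)/6 = 2 + (⅔ - D/6) = 8/3 - D/6)
-52*(-32 + f(8, 4)) = -52*(-32 + (8/3 - ⅙*8)) = -52*(-32 + (8/3 - 4/3)) = -52*(-32 + 4/3) = -52*(-92/3) = 4784/3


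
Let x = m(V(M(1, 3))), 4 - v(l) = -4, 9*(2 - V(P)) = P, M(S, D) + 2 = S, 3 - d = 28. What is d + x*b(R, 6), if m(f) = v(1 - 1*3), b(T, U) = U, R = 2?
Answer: 23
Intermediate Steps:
d = -25 (d = 3 - 1*28 = 3 - 28 = -25)
M(S, D) = -2 + S
V(P) = 2 - P/9
v(l) = 8 (v(l) = 4 - 1*(-4) = 4 + 4 = 8)
m(f) = 8
x = 8
d + x*b(R, 6) = -25 + 8*6 = -25 + 48 = 23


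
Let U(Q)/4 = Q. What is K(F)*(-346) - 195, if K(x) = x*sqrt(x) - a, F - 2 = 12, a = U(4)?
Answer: 5341 - 4844*sqrt(14) ≈ -12784.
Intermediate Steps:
U(Q) = 4*Q
a = 16 (a = 4*4 = 16)
F = 14 (F = 2 + 12 = 14)
K(x) = -16 + x**(3/2) (K(x) = x*sqrt(x) - 1*16 = x**(3/2) - 16 = -16 + x**(3/2))
K(F)*(-346) - 195 = (-16 + 14**(3/2))*(-346) - 195 = (-16 + 14*sqrt(14))*(-346) - 195 = (5536 - 4844*sqrt(14)) - 195 = 5341 - 4844*sqrt(14)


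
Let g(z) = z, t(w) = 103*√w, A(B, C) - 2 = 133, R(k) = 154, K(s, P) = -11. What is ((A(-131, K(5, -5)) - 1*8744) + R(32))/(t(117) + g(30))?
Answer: 84550/413451 - 870865*√13/413451 ≈ -7.3900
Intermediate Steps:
A(B, C) = 135 (A(B, C) = 2 + 133 = 135)
((A(-131, K(5, -5)) - 1*8744) + R(32))/(t(117) + g(30)) = ((135 - 1*8744) + 154)/(103*√117 + 30) = ((135 - 8744) + 154)/(103*(3*√13) + 30) = (-8609 + 154)/(309*√13 + 30) = -8455/(30 + 309*√13)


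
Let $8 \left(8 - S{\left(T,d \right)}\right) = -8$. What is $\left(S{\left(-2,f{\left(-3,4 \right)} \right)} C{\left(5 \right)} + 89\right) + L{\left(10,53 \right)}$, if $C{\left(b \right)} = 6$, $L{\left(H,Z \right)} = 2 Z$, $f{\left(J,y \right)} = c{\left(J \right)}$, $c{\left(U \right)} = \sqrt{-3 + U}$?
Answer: $249$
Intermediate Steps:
$f{\left(J,y \right)} = \sqrt{-3 + J}$
$S{\left(T,d \right)} = 9$ ($S{\left(T,d \right)} = 8 - -1 = 8 + 1 = 9$)
$\left(S{\left(-2,f{\left(-3,4 \right)} \right)} C{\left(5 \right)} + 89\right) + L{\left(10,53 \right)} = \left(9 \cdot 6 + 89\right) + 2 \cdot 53 = \left(54 + 89\right) + 106 = 143 + 106 = 249$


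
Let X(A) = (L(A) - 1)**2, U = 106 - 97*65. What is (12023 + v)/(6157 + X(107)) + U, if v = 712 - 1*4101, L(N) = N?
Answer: -107810573/17393 ≈ -6198.5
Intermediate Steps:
U = -6199 (U = 106 - 6305 = -6199)
X(A) = (-1 + A)**2 (X(A) = (A - 1)**2 = (-1 + A)**2)
v = -3389 (v = 712 - 4101 = -3389)
(12023 + v)/(6157 + X(107)) + U = (12023 - 3389)/(6157 + (-1 + 107)**2) - 6199 = 8634/(6157 + 106**2) - 6199 = 8634/(6157 + 11236) - 6199 = 8634/17393 - 6199 = -107810573/17393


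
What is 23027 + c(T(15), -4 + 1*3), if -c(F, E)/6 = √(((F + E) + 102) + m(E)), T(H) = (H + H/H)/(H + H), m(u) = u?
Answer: 23027 - 4*√5655/5 ≈ 22967.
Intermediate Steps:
T(H) = (1 + H)/(2*H) (T(H) = (H + 1)/((2*H)) = (1 + H)*(1/(2*H)) = (1 + H)/(2*H))
c(F, E) = -6*√(102 + F + 2*E) (c(F, E) = -6*√(((F + E) + 102) + E) = -6*√(((E + F) + 102) + E) = -6*√((102 + E + F) + E) = -6*√(102 + F + 2*E))
23027 + c(T(15), -4 + 1*3) = 23027 - 6*√(102 + (½)*(1 + 15)/15 + 2*(-4 + 1*3)) = 23027 - 6*√(102 + (½)*(1/15)*16 + 2*(-4 + 3)) = 23027 - 6*√(102 + 8/15 + 2*(-1)) = 23027 - 6*√(102 + 8/15 - 2) = 23027 - 4*√5655/5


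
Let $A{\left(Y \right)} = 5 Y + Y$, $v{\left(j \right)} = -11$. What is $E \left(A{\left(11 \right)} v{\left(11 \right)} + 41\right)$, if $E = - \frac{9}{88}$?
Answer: $\frac{6165}{88} \approx 70.057$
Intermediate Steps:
$A{\left(Y \right)} = 6 Y$
$E = - \frac{9}{88}$ ($E = \left(-9\right) \frac{1}{88} = - \frac{9}{88} \approx -0.10227$)
$E \left(A{\left(11 \right)} v{\left(11 \right)} + 41\right) = - \frac{9 \left(6 \cdot 11 \left(-11\right) + 41\right)}{88} = - \frac{9 \left(66 \left(-11\right) + 41\right)}{88} = - \frac{9 \left(-726 + 41\right)}{88} = \left(- \frac{9}{88}\right) \left(-685\right) = \frac{6165}{88}$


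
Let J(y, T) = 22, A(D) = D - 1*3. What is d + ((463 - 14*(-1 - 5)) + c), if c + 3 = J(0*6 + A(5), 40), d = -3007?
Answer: -2441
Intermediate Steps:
A(D) = -3 + D (A(D) = D - 3 = -3 + D)
c = 19 (c = -3 + 22 = 19)
d + ((463 - 14*(-1 - 5)) + c) = -3007 + ((463 - 14*(-1 - 5)) + 19) = -3007 + ((463 - 14*(-6)) + 19) = -3007 + ((463 + 84) + 19) = -3007 + (547 + 19) = -3007 + 566 = -2441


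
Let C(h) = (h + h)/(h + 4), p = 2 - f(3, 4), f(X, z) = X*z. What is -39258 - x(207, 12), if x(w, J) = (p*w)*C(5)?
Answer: -36958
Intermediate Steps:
p = -10 (p = 2 - 3*4 = 2 - 1*12 = 2 - 12 = -10)
C(h) = 2*h/(4 + h) (C(h) = (2*h)/(4 + h) = 2*h/(4 + h))
x(w, J) = -100*w/9 (x(w, J) = (-10*w)*(2*5/(4 + 5)) = (-10*w)*(2*5/9) = (-10*w)*(2*5*(1/9)) = -10*w*(10/9) = -100*w/9)
-39258 - x(207, 12) = -39258 - (-100)*207/9 = -39258 - 1*(-2300) = -39258 + 2300 = -36958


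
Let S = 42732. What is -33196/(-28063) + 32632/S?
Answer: 583570822/299797029 ≈ 1.9466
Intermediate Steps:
-33196/(-28063) + 32632/S = -33196/(-28063) + 32632/42732 = -33196*(-1/28063) + 32632*(1/42732) = 33196/28063 + 8158/10683 = 583570822/299797029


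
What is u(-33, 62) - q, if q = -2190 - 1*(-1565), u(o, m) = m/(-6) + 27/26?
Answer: 48025/78 ≈ 615.71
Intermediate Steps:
u(o, m) = 27/26 - m/6 (u(o, m) = m*(-⅙) + 27*(1/26) = -m/6 + 27/26 = 27/26 - m/6)
q = -625 (q = -2190 + 1565 = -625)
u(-33, 62) - q = (27/26 - ⅙*62) - 1*(-625) = (27/26 - 31/3) + 625 = -725/78 + 625 = 48025/78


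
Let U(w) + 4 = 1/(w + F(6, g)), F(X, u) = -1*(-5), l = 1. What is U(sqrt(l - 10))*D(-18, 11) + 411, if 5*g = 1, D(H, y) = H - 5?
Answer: 16987/34 + 69*I/34 ≈ 499.62 + 2.0294*I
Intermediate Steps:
D(H, y) = -5 + H
g = 1/5 (g = (1/5)*1 = 1/5 ≈ 0.20000)
F(X, u) = 5
U(w) = -4 + 1/(5 + w) (U(w) = -4 + 1/(w + 5) = -4 + 1/(5 + w))
U(sqrt(l - 10))*D(-18, 11) + 411 = ((-19 - 4*sqrt(1 - 10))/(5 + sqrt(1 - 10)))*(-5 - 18) + 411 = ((-19 - 12*I)/(5 + sqrt(-9)))*(-23) + 411 = ((-19 - 12*I)/(5 + 3*I))*(-23) + 411 = (((5 - 3*I)/34)*(-19 - 12*I))*(-23) + 411 = ((-19 - 12*I)*(5 - 3*I)/34)*(-23) + 411 = -23*(-19 - 12*I)*(5 - 3*I)/34 + 411 = 411 - 23*(-19 - 12*I)*(5 - 3*I)/34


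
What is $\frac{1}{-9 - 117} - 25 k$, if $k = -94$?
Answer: $\frac{296099}{126} \approx 2350.0$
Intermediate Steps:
$\frac{1}{-9 - 117} - 25 k = \frac{1}{-9 - 117} - -2350 = \frac{1}{-126} + 2350 = - \frac{1}{126} + 2350 = \frac{296099}{126}$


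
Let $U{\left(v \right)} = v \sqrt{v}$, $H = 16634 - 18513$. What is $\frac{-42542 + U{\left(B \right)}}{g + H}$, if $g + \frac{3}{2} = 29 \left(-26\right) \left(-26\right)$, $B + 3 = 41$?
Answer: $- \frac{85084}{35447} + \frac{76 \sqrt{38}}{35447} \approx -2.3871$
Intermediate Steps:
$B = 38$ ($B = -3 + 41 = 38$)
$H = -1879$ ($H = 16634 - 18513 = -1879$)
$U{\left(v \right)} = v^{\frac{3}{2}}$
$g = \frac{39205}{2}$ ($g = - \frac{3}{2} + 29 \left(-26\right) \left(-26\right) = - \frac{3}{2} - -19604 = - \frac{3}{2} + 19604 = \frac{39205}{2} \approx 19603.0$)
$\frac{-42542 + U{\left(B \right)}}{g + H} = \frac{-42542 + 38^{\frac{3}{2}}}{\frac{39205}{2} - 1879} = \frac{-42542 + 38 \sqrt{38}}{\frac{35447}{2}} = \left(-42542 + 38 \sqrt{38}\right) \frac{2}{35447} = - \frac{85084}{35447} + \frac{76 \sqrt{38}}{35447}$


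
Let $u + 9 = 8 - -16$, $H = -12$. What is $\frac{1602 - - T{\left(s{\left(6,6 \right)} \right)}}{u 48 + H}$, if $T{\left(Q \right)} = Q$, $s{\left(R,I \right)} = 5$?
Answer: $\frac{1607}{708} \approx 2.2698$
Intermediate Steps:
$u = 15$ ($u = -9 + \left(8 - -16\right) = -9 + \left(8 + 16\right) = -9 + 24 = 15$)
$\frac{1602 - - T{\left(s{\left(6,6 \right)} \right)}}{u 48 + H} = \frac{1602 - \left(-1\right) 5}{15 \cdot 48 - 12} = \frac{1602 - -5}{720 - 12} = \frac{1602 + 5}{708} = 1607 \cdot \frac{1}{708} = \frac{1607}{708}$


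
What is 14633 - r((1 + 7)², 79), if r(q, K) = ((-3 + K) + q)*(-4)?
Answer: 15193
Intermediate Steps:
r(q, K) = 12 - 4*K - 4*q (r(q, K) = (-3 + K + q)*(-4) = 12 - 4*K - 4*q)
14633 - r((1 + 7)², 79) = 14633 - (12 - 4*79 - 4*(1 + 7)²) = 14633 - (12 - 316 - 4*8²) = 14633 - (12 - 316 - 4*64) = 14633 - (12 - 316 - 256) = 14633 - 1*(-560) = 14633 + 560 = 15193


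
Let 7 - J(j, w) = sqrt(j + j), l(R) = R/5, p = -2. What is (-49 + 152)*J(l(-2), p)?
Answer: 721 - 206*I*sqrt(5)/5 ≈ 721.0 - 92.126*I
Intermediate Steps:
l(R) = R/5 (l(R) = R*(1/5) = R/5)
J(j, w) = 7 - sqrt(2)*sqrt(j) (J(j, w) = 7 - sqrt(j + j) = 7 - sqrt(2*j) = 7 - sqrt(2)*sqrt(j))
(-49 + 152)*J(l(-2), p) = (-49 + 152)*(7 - sqrt(2)*sqrt((1/5)*(-2))) = 103*(7 - sqrt(2)*sqrt(-2/5)) = 103*(7 - sqrt(2)*I*sqrt(10)/5) = 103*(7 - 2*I*sqrt(5)/5) = 721 - 206*I*sqrt(5)/5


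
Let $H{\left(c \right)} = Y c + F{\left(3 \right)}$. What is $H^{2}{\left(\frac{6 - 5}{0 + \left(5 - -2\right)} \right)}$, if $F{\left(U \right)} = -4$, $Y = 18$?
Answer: $\frac{100}{49} \approx 2.0408$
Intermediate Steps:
$H{\left(c \right)} = -4 + 18 c$ ($H{\left(c \right)} = 18 c - 4 = -4 + 18 c$)
$H^{2}{\left(\frac{6 - 5}{0 + \left(5 - -2\right)} \right)} = \left(-4 + 18 \frac{6 - 5}{0 + \left(5 - -2\right)}\right)^{2} = \left(-4 + 18 \cdot 1 \frac{1}{0 + \left(5 + 2\right)}\right)^{2} = \left(-4 + 18 \cdot 1 \frac{1}{0 + 7}\right)^{2} = \left(-4 + 18 \cdot 1 \cdot \frac{1}{7}\right)^{2} = \left(-4 + 18 \cdot \frac{1}{7}\right)^{2} = \left(-4 + \frac{18}{7}\right)^{2} = \left(- \frac{10}{7}\right)^{2} = \frac{100}{49}$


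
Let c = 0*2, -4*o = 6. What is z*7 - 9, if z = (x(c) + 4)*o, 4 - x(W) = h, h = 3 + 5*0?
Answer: -123/2 ≈ -61.500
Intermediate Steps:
o = -3/2 (o = -¼*6 = -3/2 ≈ -1.5000)
h = 3 (h = 3 + 0 = 3)
c = 0
x(W) = 1 (x(W) = 4 - 1*3 = 4 - 3 = 1)
z = -15/2 (z = (1 + 4)*(-3/2) = 5*(-3/2) = -15/2 ≈ -7.5000)
z*7 - 9 = -15/2*7 - 9 = -105/2 - 9 = -123/2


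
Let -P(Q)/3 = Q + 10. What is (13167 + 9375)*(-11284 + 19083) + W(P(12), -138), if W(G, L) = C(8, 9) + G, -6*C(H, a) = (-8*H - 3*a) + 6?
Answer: 1054830037/6 ≈ 1.7580e+8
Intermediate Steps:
C(H, a) = -1 + a/2 + 4*H/3 (C(H, a) = -((-8*H - 3*a) + 6)/6 = -(6 - 8*H - 3*a)/6 = -1 + a/2 + 4*H/3)
P(Q) = -30 - 3*Q (P(Q) = -3*(Q + 10) = -3*(10 + Q) = -30 - 3*Q)
W(G, L) = 85/6 + G (W(G, L) = (-1 + (½)*9 + (4/3)*8) + G = (-1 + 9/2 + 32/3) + G = 85/6 + G)
(13167 + 9375)*(-11284 + 19083) + W(P(12), -138) = (13167 + 9375)*(-11284 + 19083) + (85/6 + (-30 - 3*12)) = 22542*7799 + (85/6 + (-30 - 36)) = 175805058 + (85/6 - 66) = 175805058 - 311/6 = 1054830037/6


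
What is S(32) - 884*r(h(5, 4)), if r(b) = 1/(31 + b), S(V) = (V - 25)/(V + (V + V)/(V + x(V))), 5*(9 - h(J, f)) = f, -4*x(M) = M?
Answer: -113891/5096 ≈ -22.349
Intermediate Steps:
x(M) = -M/4
h(J, f) = 9 - f/5
S(V) = (-25 + V)/(8/3 + V) (S(V) = (V - 25)/(V + (V + V)/(V - V/4)) = (-25 + V)/(V + (2*V)/((3*V/4))) = (-25 + V)/(V + (2*V)*(4/(3*V))) = (-25 + V)/(V + 8/3) = (-25 + V)/(8/3 + V))
S(32) - 884*r(h(5, 4)) = 3*(-25 + 32)/(8 + 3*32) - 884/(31 + (9 - ⅕*4)) = 3*7/(8 + 96) - 884/(31 + (9 - ⅘)) = 3*7/104 - 884/(31 + 41/5) = 3*(1/104)*7 - 884/196/5 = 21/104 - 884*5/196 = 21/104 - 1105/49 = -113891/5096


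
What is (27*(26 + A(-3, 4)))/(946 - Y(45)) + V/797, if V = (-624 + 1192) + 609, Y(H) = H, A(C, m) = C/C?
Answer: 1641490/718097 ≈ 2.2859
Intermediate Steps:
A(C, m) = 1
V = 1177 (V = 568 + 609 = 1177)
(27*(26 + A(-3, 4)))/(946 - Y(45)) + V/797 = (27*(26 + 1))/(946 - 1*45) + 1177/797 = (27*27)/(946 - 45) + 1177*(1/797) = 729/901 + 1177/797 = 1641490/718097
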